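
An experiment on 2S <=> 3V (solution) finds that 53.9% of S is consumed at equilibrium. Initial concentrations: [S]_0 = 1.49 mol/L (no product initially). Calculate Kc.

Kc = 3.71 mol/L

Let X = conversion of S.
Concentrations: [S] = 1.49 − 1.49X; [V] = 2.23X.
At X = 0.539: [S] = 0.687, [V] = 1.2.
Kc = [V]^3 / ([S]^2) = 3.71 mol/L.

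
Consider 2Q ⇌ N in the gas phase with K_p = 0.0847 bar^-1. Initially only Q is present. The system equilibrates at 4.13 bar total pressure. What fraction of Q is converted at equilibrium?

X = 0.354

Take 1 mol Q as basis and let X be its fractional conversion, so ξ = 0.5X.
At extent ξ: n_Q = 1 − X; n_N = 0.5X.
Summing: n_T = 1 − 0.5X.
With p_i = (n_i/n_T)P, K_p = p_N / (p_Q^2).
Setting this equal to 0.0847 bar^-1 and taking the physical root (0 < X < 1) gives X = 0.354.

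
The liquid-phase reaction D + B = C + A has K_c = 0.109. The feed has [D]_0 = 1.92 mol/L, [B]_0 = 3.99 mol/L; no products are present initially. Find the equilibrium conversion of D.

Let X = conversion of D; extent ξ = 1.92·X mol/L.
Concentrations: [D] = 1.92 − 1.92X; [B] = 3.99 − 1.92X; [C] = 1.92X; [A] = 1.92X.
K_c = [C] [A] / ([D] [B]).
Equating to 0.109: the physical root is X = 0.350.

X = 0.350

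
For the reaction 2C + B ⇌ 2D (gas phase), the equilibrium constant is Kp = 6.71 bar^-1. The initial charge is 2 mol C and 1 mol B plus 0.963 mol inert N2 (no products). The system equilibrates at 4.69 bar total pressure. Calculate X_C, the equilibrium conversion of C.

X = 0.647

Basis: 2 mol C initially; let X = conversion of C. Extent ξ = X.
Species balance: n_C = 2 − 2X; n_B = 1 − X; n_D = 2X; n_I = 0.963 (inert).
Total moles n_T = 3.96 − X.
y_i = n_i/n_T, p_i = y_i·P. Kp = p_D^2 / (p_C^2 p_B).
Equating to 6.71 bar^-1 and solving on 0 < X < 1: X = 0.647.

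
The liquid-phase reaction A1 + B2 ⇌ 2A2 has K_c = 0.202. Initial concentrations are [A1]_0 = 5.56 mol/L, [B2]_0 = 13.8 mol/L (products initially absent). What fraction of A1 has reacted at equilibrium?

Let X = conversion of A1; extent ξ = 5.56·X mol/L.
Concentrations: [A1] = 5.56 − 5.56X; [B2] = 13.8 − 5.56X; [A2] = 11.1X.
K_c = [A2]^2 / ([A1] [B2]).
This equals 0.202 at X = 0.282 (the root in 0 < X < 1).

X = 0.282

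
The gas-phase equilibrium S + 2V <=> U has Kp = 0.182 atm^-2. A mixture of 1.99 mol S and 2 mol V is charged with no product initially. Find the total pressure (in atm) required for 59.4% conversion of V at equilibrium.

P = 5.28 atm

Take 2 mol V as basis and let X be its fractional conversion, so ξ = X.
Species balance: n_S = 1.99 − X; n_V = 2 − 2X; n_U = X.
n_T = Σnᵢ = 3.99 − 2X.
Kp = p_U / (p_S p_V^2) with p_i = (n_i/n_T)·P.
At X = 0.594: the mole-fraction product g(X) = Π y_i^ν_i = 5.067. Since Kp = g(X)·P^{-2}, P = (g/Kp)^(1/2) = (5.067/0.182)^(1/2) = 5.28 atm.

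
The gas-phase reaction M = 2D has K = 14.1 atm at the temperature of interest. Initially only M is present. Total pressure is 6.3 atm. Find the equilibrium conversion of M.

X = 0.599

Let X = conversion of M (basis 1 mol M); extent of reaction ξ = X.
Mole table: n_M = 1 − X; n_D = 2X.
Total moles n_T = 1 + X.
y_i = n_i/n_T, p_i = y_i·P. K = p_D^2 / (p_M).
Substituting and setting equal to 14.1 atm gives a polynomial in X; the root in (0,1) is X = 0.599.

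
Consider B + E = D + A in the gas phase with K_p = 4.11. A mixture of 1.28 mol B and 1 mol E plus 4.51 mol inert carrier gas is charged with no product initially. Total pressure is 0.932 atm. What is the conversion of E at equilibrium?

X = 0.746

Let X = conversion of E (basis 1 mol E); extent of reaction ξ = X.
Species balance: n_B = 1.28 − X; n_E = 1 − X; n_D = X; n_A = X; n_I = 4.51 (inert).
n_T stays at 6.79 (no change in mole number).
y_i = n_i/n_T, p_i = y_i·P. K_p = p_D p_A / (p_B p_E).
This yields a degree-2 equation in X; solving on (0,1), X = 0.746.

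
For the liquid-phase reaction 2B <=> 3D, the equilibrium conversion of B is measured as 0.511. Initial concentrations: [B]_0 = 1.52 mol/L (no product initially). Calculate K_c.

Let X = conversion of B.
Concentrations: [B] = 1.52 − 1.52X; [D] = 2.28X.
At X = 0.511: [B] = 0.743, [D] = 1.17.
K_c = [D]^3 / ([B]^2) = 2.86 mol/L.

K_c = 2.86 mol/L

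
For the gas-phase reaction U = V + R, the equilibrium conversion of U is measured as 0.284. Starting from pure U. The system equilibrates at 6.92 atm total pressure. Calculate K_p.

Take 1 mol U as basis and let X be its fractional conversion, so ξ = X.
At extent ξ: n_U = 1 − X; n_V = X; n_R = X.
n_T = Σnᵢ = 1 + X.
At X = 0.284: n_U = 0.716, n_V = 0.284, n_R = 0.284, n_T = 1.28.
p_i = (n_i/n_T)·P. K_p = p_V p_R / (p_U) = 0.607 atm.

K_p = 0.607 atm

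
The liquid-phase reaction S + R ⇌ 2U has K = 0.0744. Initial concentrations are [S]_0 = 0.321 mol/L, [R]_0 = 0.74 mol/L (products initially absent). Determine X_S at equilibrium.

X = 0.180

Let X = conversion of S; extent ξ = 0.321·X mol/L.
Concentrations: [S] = 0.321 − 0.321X; [R] = 0.74 − 0.321X; [U] = 0.642X.
K = [U]^2 / ([S] [R]).
Equating to 0.0744: the physical root is X = 0.180.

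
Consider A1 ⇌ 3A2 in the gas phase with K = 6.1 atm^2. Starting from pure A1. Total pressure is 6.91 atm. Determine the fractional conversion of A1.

X = 0.194

Let X = conversion of A1 (basis 1 mol A1); extent of reaction ξ = X.
At extent ξ: n_A1 = 1 − X; n_A2 = 3X.
Total moles n_T = 1 + 2X.
Mole fractions y_i = n_i/n_T; K = p_A2^3 / (p_A1) with p_i = y_i·P.
Equating to 6.1 atm^2 and solving on 0 < X < 1: X = 0.194.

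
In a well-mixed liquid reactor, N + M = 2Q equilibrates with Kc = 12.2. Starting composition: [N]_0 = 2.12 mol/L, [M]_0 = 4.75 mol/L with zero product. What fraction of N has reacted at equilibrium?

Let X = conversion of N; extent ξ = 2.12·X mol/L.
Concentrations: [N] = 2.12 − 2.12X; [M] = 4.75 − 2.12X; [Q] = 4.24X.
Kc = [Q]^2 / ([N] [M]).
Solving Kc = 12.2 for X ∈ (0,1): X = 0.837.

X = 0.837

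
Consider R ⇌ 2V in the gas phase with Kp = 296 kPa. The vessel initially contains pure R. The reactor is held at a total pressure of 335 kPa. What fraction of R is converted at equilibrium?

Take 1 mol R as basis and let X be its fractional conversion, so ξ = X.
At extent ξ: n_R = 1 − X; n_V = 2X.
Total moles n_T = 1 + X.
Mole fractions y_i = n_i/n_T; Kp = p_V^2 / (p_R) with p_i = y_i·P.
Setting this equal to 296 kPa and taking the physical root (0 < X < 1) gives X = 0.425.

X = 0.425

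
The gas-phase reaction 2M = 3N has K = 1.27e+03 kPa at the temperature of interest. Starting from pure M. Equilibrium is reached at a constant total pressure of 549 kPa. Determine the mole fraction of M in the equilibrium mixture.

Take 1 mol M as basis and let X be its fractional conversion, so ξ = 0.5X.
Mole table: n_M = 1 − X; n_N = 1.5X.
Total moles n_T = 1 + 0.5X.
y_i = n_i/n_T, p_i = y_i·P. K = p_N^3 / (p_M^2).
Setting this equal to 1.27e+03 kPa and taking the physical root (0 < X < 1) gives X = 0.556.
Then n_M = 0.444, n_T = 1.28, so y_M = 0.347.

y_M = 0.347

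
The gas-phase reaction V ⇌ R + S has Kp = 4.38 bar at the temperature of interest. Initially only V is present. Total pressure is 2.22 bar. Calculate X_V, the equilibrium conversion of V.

Let X = conversion of V (basis 1 mol V); extent of reaction ξ = X.
Mole table: n_V = 1 − X; n_R = X; n_S = X.
Summing: n_T = 1 + X.
With p_i = (n_i/n_T)P, Kp = p_R p_S / (p_V).
Substituting and setting equal to 4.38 bar gives a polynomial in X; the root in (0,1) is X = 0.815.

X = 0.815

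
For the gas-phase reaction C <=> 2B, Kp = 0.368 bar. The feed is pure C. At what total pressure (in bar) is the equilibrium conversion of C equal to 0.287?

P = 1.02 bar

Take 1 mol C as basis and let X be its fractional conversion, so ξ = X.
Species balance: n_C = 1 − X; n_B = 2X.
Summing: n_T = 1 + X.
Kp = p_B^2 / (p_C) with p_i = (n_i/n_T)·P.
At X = 0.287: the mole-fraction product g(X) = Π y_i^ν_i = 0.3591. Since Kp = g(X)·P^{1}, P = (Kp/g)^(1/1) = (0.368/0.3591)^(1/1) = 1.02 bar.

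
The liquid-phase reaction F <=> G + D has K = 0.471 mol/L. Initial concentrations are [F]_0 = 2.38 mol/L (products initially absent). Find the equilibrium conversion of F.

X = 0.357

Let X = conversion of F; extent ξ = 2.38·X mol/L.
Concentrations: [F] = 2.38 − 2.38X; [G] = 2.38X; [D] = 2.38X.
K = [G] [D] / ([F]).
Equating to 0.471 mol/L: the physical root is X = 0.357.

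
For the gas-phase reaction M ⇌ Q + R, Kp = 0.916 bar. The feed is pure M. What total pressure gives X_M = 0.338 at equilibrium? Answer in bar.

Basis: 1 mol M initially; let X = conversion of M. Extent ξ = X.
Moles: n_M = 1 − X; n_Q = X; n_R = X.
n_T = Σnᵢ = 1 + X.
Kp = p_Q p_R / (p_M) with p_i = (n_i/n_T)·P.
At X = 0.338: the mole-fraction product g(X) = Π y_i^ν_i = 0.129. Since Kp = g(X)·P^{1}, P = (Kp/g)^(1/1) = (0.916/0.129)^(1/1) = 7.1 bar.

P = 7.1 bar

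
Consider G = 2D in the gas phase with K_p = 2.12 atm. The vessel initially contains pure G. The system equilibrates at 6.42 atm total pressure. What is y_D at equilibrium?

Take 1 mol G as basis and let X be its fractional conversion, so ξ = X.
Moles: n_G = 1 − X; n_D = 2X.
Summing: n_T = 1 + X.
With p_i = (n_i/n_T)P, K_p = p_D^2 / (p_G).
This yields a degree-2 equation in X; solving on (0,1), X = 0.276.
Then n_D = 0.552, n_T = 1.28, so y_D = 0.433.

y_D = 0.433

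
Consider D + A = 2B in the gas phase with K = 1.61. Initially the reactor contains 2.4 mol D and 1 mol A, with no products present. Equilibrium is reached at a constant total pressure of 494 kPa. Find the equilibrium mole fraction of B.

y_B = 0.333

Let X = conversion of A (basis 1 mol A); extent of reaction ξ = X.
Mole table: n_D = 2.4 − X; n_A = 1 − X; n_B = 2X.
Since Δν = 0, n_T = 3.4 throughout.
With p_i = (n_i/n_T)P, K = p_B^2 / (p_D p_A).
Setting this equal to 1.61 and taking the physical root (0 < X < 1) gives X = 0.566.
Then n_B = 1.13, n_T = 3.4, so y_B = 0.333.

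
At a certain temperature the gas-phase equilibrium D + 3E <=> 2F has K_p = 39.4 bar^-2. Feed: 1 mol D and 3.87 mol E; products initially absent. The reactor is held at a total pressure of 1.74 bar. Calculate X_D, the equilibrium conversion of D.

Take 1 mol D as basis and let X be its fractional conversion, so ξ = X.
Species balance: n_D = 1 − X; n_E = 3.87 − 3X; n_F = 2X.
n_T = Σnᵢ = 4.87 − 2X.
y_i = n_i/n_T, p_i = y_i·P. K_p = p_F^2 / (p_D p_E^3).
Substituting and setting equal to 39.4 bar^-2 gives a polynomial in X; the root in (0,1) is X = 0.873.

X = 0.873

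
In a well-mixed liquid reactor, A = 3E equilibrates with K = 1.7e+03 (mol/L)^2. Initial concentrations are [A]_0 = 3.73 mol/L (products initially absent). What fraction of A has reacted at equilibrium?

X = 0.860

Let X = conversion of A; extent ξ = 3.73·X mol/L.
Concentrations: [A] = 3.73 − 3.73X; [E] = 11.2X.
K = [E]^3 / ([A]).
Equating to 1.7e+03 (mol/L)^2: the physical root is X = 0.860.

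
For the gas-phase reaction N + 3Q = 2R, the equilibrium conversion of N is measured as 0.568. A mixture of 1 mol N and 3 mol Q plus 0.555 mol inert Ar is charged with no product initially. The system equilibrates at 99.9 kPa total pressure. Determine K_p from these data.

Basis: 1 mol N initially; let X = conversion of N. Extent ξ = X.
Moles: n_N = 1 − X; n_Q = 3 − 3X; n_R = 2X; n_I = 0.555 (inert).
n_T = Σnᵢ = 4.55 − 2X.
At X = 0.568: n_N = 0.432, n_Q = 1.3, n_R = 1.14, n_T = 3.42.
p_i = (n_i/n_T)·P. K_p = p_R^2 / (p_N p_Q^3) = 0.00161 kPa^-2.

K_p = 0.00161 kPa^-2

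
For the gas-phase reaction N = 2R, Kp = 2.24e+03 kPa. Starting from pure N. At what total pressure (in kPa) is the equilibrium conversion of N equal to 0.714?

P = 538 kPa

Take 1 mol N as basis and let X be its fractional conversion, so ξ = X.
Species balance: n_N = 1 − X; n_R = 2X.
Summing: n_T = 1 + X.
Kp = p_R^2 / (p_N) with p_i = (n_i/n_T)·P.
At X = 0.714: the mole-fraction product g(X) = Π y_i^ν_i = 4.16. Since Kp = g(X)·P^{1}, P = (Kp/g)^(1/1) = (2.24e+03/4.16)^(1/1) = 538 kPa.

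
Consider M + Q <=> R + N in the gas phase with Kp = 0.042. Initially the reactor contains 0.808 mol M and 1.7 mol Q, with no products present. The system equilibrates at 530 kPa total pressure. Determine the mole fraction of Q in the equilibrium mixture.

Take 0.808 mol M as basis and let X be its fractional conversion, so ξ = 0.808X.
At extent ξ: n_M = 0.808 − 0.808X; n_Q = 1.7 − 0.808X; n_R = 0.808X; n_N = 0.808X.
Since Δν = 0, n_T = 2.51 throughout.
Mole fractions y_i = n_i/n_T; Kp = p_R p_N / (p_M p_Q) with p_i = y_i·P.
Equating to 0.042 and solving on 0 < X < 1: X = 0.243.
Then n_Q = 1.5, n_T = 2.51, so y_Q = 0.599.

y_Q = 0.599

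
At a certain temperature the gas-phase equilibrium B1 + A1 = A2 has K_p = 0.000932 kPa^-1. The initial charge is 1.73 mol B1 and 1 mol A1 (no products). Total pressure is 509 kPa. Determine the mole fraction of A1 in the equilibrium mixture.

Basis: 1 mol A1 initially; let X = conversion of A1. Extent ξ = X.
At extent ξ: n_B1 = 1.73 − X; n_A1 = 1 − X; n_A2 = X.
Summing: n_T = 2.73 − X.
Mole fractions y_i = n_i/n_T; K_p = p_A2 / (p_B1 p_A1) with p_i = y_i·P.
Setting this equal to 0.000932 kPa^-1 and taking the physical root (0 < X < 1) gives X = 0.222.
Then n_A1 = 0.778, n_T = 2.51, so y_A1 = 0.310.

y_A1 = 0.310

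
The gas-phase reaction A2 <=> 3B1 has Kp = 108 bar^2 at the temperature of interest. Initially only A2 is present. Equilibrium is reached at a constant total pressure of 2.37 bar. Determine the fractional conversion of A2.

X = 0.875

Let X = conversion of A2 (basis 1 mol A2); extent of reaction ξ = X.
At extent ξ: n_A2 = 1 − X; n_B1 = 3X.
Summing: n_T = 1 + 2X.
Mole fractions y_i = n_i/n_T; Kp = p_B1^3 / (p_A2) with p_i = y_i·P.
Equating to 108 bar^2 and solving on 0 < X < 1: X = 0.875.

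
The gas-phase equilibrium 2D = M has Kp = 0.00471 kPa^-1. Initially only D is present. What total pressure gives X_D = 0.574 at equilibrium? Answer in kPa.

P = 239 kPa

Basis: 1 mol D initially; let X = conversion of D. Extent ξ = 0.5X.
Moles: n_D = 1 − X; n_M = 0.5X.
Summing: n_T = 1 − 0.5X.
Kp = p_M / (p_D^2) with p_i = (n_i/n_T)·P.
At X = 0.574: the mole-fraction product g(X) = Π y_i^ν_i = 1.128. Since Kp = g(X)·P^{-1}, P = (g/Kp)^(1/1) = (1.128/0.00471)^(1/1) = 239 kPa.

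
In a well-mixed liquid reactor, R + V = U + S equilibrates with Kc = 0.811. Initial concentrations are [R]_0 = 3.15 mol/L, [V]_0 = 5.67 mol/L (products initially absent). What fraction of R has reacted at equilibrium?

Let X = conversion of R; extent ξ = 3.15·X mol/L.
Concentrations: [R] = 3.15 − 3.15X; [V] = 5.67 − 3.15X; [U] = 3.15X; [S] = 3.15X.
Kc = [U] [S] / ([R] [V]).
Equating to 0.811: the physical root is X = 0.612.

X = 0.612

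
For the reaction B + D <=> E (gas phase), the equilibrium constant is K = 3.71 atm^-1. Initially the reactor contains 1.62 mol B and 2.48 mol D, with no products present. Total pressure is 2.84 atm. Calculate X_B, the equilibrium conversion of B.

X = 0.815

Let X = conversion of B (basis 1.62 mol B); extent of reaction ξ = 1.62X.
Species balance: n_B = 1.62 − 1.62X; n_D = 2.48 − 1.62X; n_E = 1.62X.
Summing: n_T = 4.1 − 1.62X.
y_i = n_i/n_T, p_i = y_i·P. K = p_E / (p_B p_D).
Setting this equal to 3.71 atm^-1 and taking the physical root (0 < X < 1) gives X = 0.815.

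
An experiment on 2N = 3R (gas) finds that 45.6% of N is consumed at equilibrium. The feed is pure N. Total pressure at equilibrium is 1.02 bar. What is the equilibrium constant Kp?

Take 1 mol N as basis and let X be its fractional conversion, so ξ = 0.5X.
Mole table: n_N = 1 − X; n_R = 1.5X.
n_T = Σnᵢ = 1 + 0.5X.
At X = 0.456: n_N = 0.544, n_R = 0.684, n_T = 1.23.
p_i = (n_i/n_T)·P. Kp = p_R^3 / (p_N^2) = 0.898 bar.

Kp = 0.898 bar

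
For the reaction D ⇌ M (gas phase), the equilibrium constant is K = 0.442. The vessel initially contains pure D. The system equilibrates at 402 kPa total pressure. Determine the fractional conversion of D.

Let X = conversion of D (basis 1 mol D); extent of reaction ξ = X.
Moles: n_D = 1 − X; n_M = X.
Total moles n_T = 1 (Δν = 0, constant).
Mole fractions y_i = n_i/n_T; K = p_M / (p_D) with p_i = y_i·P.
Equating to 0.442 and solving on 0 < X < 1: X = 0.307.

X = 0.307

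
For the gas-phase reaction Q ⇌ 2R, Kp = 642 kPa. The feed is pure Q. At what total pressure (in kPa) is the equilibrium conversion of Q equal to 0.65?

Take 1 mol Q as basis and let X be its fractional conversion, so ξ = X.
At extent ξ: n_Q = 1 − X; n_R = 2X.
Total moles n_T = 1 + X.
Kp = p_R^2 / (p_Q) with p_i = (n_i/n_T)·P.
At X = 0.65: the mole-fraction product g(X) = Π y_i^ν_i = 2.926. Since Kp = g(X)·P^{1}, P = (Kp/g)^(1/1) = (642/2.926)^(1/1) = 219 kPa.

P = 219 kPa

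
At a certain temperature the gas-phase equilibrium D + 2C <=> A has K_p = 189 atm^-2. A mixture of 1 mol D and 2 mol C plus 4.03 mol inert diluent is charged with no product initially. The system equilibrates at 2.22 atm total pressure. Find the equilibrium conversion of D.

Take 1 mol D as basis and let X be its fractional conversion, so ξ = X.
Mole table: n_D = 1 − X; n_C = 2 − 2X; n_A = X; n_I = 4.03 (inert).
Summing: n_T = 7.03 − 2X.
Mole fractions y_i = n_i/n_T; K_p = p_A / (p_D p_C^2) with p_i = y_i·P.
This yields a degree-3 equation in X; solving on (0,1), X = 0.815.

X = 0.815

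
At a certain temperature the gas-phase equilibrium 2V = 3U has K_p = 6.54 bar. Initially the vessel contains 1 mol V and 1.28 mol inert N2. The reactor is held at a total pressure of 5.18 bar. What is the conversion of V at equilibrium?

Basis: 1 mol V initially; let X = conversion of V. Extent ξ = 0.5X.
Moles: n_V = 1 − X; n_U = 1.5X; n_I = 1.28 (inert).
n_T = Σnᵢ = 2.28 + 0.5X.
Mole fractions y_i = n_i/n_T; K_p = p_U^3 / (p_V^2) with p_i = y_i·P.
Substituting and setting equal to 6.54 bar gives a polynomial in X; the root in (0,1) is X = 0.566.

X = 0.566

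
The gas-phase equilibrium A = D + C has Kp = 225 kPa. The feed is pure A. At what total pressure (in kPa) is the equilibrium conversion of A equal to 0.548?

P = 524 kPa

Take 1 mol A as basis and let X be its fractional conversion, so ξ = X.
Moles: n_A = 1 − X; n_D = X; n_C = X.
Summing: n_T = 1 + X.
Kp = p_D p_C / (p_A) with p_i = (n_i/n_T)·P.
At X = 0.548: the mole-fraction product g(X) = Π y_i^ν_i = 0.4292. Since Kp = g(X)·P^{1}, P = (Kp/g)^(1/1) = (225/0.4292)^(1/1) = 524 kPa.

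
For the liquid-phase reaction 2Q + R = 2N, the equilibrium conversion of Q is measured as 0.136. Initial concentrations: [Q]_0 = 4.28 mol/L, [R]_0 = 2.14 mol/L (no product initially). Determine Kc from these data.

Let X = conversion of Q.
Concentrations: [Q] = 4.28 − 4.28X; [R] = 2.14 − 2.14X; [N] = 4.28X.
At X = 0.136: [Q] = 3.7, [R] = 1.85, [N] = 0.582.
Kc = [N]^2 / ([Q]^2 [R]) = 0.0134 L/mol.

Kc = 0.0134 L/mol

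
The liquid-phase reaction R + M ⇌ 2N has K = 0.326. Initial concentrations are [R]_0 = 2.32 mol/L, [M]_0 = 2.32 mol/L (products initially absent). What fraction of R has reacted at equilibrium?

Let X = conversion of R; extent ξ = 2.32·X mol/L.
Concentrations: [R] = 2.32 − 2.32X; [M] = 2.32 − 2.32X; [N] = 4.64X.
K = [N]^2 / ([R] [M]).
Setting equal to 0.326 and solving for X on (0,1) gives X = 0.222.

X = 0.222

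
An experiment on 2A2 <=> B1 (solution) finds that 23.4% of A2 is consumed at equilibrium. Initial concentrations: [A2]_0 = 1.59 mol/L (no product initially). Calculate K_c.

K_c = 0.125 L/mol

Let X = conversion of A2.
Concentrations: [A2] = 1.59 − 1.59X; [B1] = 0.795X.
At X = 0.234: [A2] = 1.22, [B1] = 0.186.
K_c = [B1] / ([A2]^2) = 0.125 L/mol.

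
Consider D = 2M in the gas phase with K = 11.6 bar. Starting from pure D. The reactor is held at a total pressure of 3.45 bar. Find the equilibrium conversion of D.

X = 0.676

Basis: 1 mol D initially; let X = conversion of D. Extent ξ = X.
At extent ξ: n_D = 1 − X; n_M = 2X.
n_T = Σnᵢ = 1 + X.
With p_i = (n_i/n_T)P, K = p_M^2 / (p_D).
This yields a degree-2 equation in X; solving on (0,1), X = 0.676.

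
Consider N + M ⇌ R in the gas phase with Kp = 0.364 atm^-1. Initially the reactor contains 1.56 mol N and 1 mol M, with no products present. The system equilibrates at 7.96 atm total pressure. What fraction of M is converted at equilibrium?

X = 0.588

Take 1 mol M as basis and let X be its fractional conversion, so ξ = X.
Mole table: n_N = 1.56 − X; n_M = 1 − X; n_R = X.
Summing: n_T = 2.56 − X.
y_i = n_i/n_T, p_i = y_i·P. Kp = p_R / (p_N p_M).
This yields a degree-2 equation in X; solving on (0,1), X = 0.588.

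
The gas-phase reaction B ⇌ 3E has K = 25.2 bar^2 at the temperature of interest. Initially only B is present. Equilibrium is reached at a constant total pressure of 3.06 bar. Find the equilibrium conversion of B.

X = 0.580

Basis: 1 mol B initially; let X = conversion of B. Extent ξ = X.
Species balance: n_B = 1 − X; n_E = 3X.
Total moles n_T = 1 + 2X.
Mole fractions y_i = n_i/n_T; K = p_E^3 / (p_B) with p_i = y_i·P.
Equating to 25.2 bar^2 and solving on 0 < X < 1: X = 0.580.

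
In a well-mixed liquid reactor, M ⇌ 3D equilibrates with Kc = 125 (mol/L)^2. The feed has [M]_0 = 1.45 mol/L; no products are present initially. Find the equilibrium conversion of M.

X = 0.782

Let X = conversion of M; extent ξ = 1.45·X mol/L.
Concentrations: [M] = 1.45 − 1.45X; [D] = 4.35X.
Kc = [D]^3 / ([M]).
This equals 125 at X = 0.782 (the root in 0 < X < 1).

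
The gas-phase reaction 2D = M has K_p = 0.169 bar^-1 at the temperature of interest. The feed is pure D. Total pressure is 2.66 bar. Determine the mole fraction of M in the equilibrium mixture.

y_M = 0.252

Basis: 1 mol D initially; let X = conversion of D. Extent ξ = 0.5X.
Mole table: n_D = 1 − X; n_M = 0.5X.
n_T = Σnᵢ = 1 − 0.5X.
y_i = n_i/n_T, p_i = y_i·P. K_p = p_M / (p_D^2).
Equating to 0.169 bar^-1 and solving on 0 < X < 1: X = 0.402.
Then n_M = 0.201, n_T = 0.799, so y_M = 0.252.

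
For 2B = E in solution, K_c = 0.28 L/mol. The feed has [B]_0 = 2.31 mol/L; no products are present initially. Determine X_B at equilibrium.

Let X = conversion of B; extent ξ = 2.31X/2 mol/L.
Concentrations: [B] = 2.31 − 2.31X; [E] = 1.16X.
K_c = [E] / ([B]^2).
This equals 0.28 at X = 0.426 (the root in 0 < X < 1).

X = 0.426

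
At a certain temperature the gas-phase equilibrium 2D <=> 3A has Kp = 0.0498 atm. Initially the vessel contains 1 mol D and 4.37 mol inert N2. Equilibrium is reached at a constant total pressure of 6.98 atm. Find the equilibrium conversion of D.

X = 0.196

Basis: 1 mol D initially; let X = conversion of D. Extent ξ = 0.5X.
Moles: n_D = 1 − X; n_A = 1.5X; n_I = 4.37 (inert).
Summing: n_T = 5.37 + 0.5X.
Mole fractions y_i = n_i/n_T; Kp = p_A^3 / (p_D^2) with p_i = y_i·P.
Equating to 0.0498 atm and solving on 0 < X < 1: X = 0.196.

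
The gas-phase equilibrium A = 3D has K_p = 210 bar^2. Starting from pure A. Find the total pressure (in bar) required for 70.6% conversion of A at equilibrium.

P = 6.15 bar

Take 1 mol A as basis and let X be its fractional conversion, so ξ = X.
Species balance: n_A = 1 − X; n_D = 3X.
Total moles n_T = 1 + 2X.
K_p = p_D^3 / (p_A) with p_i = (n_i/n_T)·P.
At X = 0.706: the mole-fraction product g(X) = Π y_i^ν_i = 5.555. Since K_p = g(X)·P^{2}, P = (K_p/g)^(1/2) = (210/5.555)^(1/2) = 6.15 bar.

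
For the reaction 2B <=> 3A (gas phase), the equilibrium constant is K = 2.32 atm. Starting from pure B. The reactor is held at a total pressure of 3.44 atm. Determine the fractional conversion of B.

X = 0.429

Basis: 1 mol B initially; let X = conversion of B. Extent ξ = 0.5X.
Mole table: n_B = 1 − X; n_A = 1.5X.
Summing: n_T = 1 + 0.5X.
y_i = n_i/n_T, p_i = y_i·P. K = p_A^3 / (p_B^2).
Equating to 2.32 atm and solving on 0 < X < 1: X = 0.429.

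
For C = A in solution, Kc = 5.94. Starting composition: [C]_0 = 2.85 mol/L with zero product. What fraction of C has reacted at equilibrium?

Let X = conversion of C; extent ξ = 2.85·X mol/L.
Concentrations: [C] = 2.85 − 2.85X; [A] = 2.85X.
Kc = [A] / ([C]).
This equals 5.94 at X = 0.856 (the root in 0 < X < 1).

X = 0.856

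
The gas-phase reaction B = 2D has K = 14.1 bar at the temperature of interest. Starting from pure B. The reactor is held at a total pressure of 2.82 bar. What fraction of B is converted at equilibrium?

Let X = conversion of B (basis 1 mol B); extent of reaction ξ = X.
Moles: n_B = 1 − X; n_D = 2X.
Summing: n_T = 1 + X.
With p_i = (n_i/n_T)P, K = p_D^2 / (p_B).
Equating to 14.1 bar and solving on 0 < X < 1: X = 0.745.

X = 0.745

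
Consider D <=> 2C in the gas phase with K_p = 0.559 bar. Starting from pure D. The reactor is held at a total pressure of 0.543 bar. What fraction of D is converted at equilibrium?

X = 0.452

Take 1 mol D as basis and let X be its fractional conversion, so ξ = X.
At extent ξ: n_D = 1 − X; n_C = 2X.
Summing: n_T = 1 + X.
With p_i = (n_i/n_T)P, K_p = p_C^2 / (p_D).
Substituting and setting equal to 0.559 bar gives a polynomial in X; the root in (0,1) is X = 0.452.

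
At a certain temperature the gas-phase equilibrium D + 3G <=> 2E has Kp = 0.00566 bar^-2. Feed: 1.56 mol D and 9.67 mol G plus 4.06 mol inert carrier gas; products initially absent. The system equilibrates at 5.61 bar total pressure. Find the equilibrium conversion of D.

X = 0.250

Let X = conversion of D (basis 1.56 mol D); extent of reaction ξ = 1.56X.
Species balance: n_D = 1.56 − 1.56X; n_G = 9.67 − 4.68X; n_E = 3.12X; n_I = 4.06 (inert).
Summing: n_T = 15.3 − 3.12X.
y_i = n_i/n_T, p_i = y_i·P. Kp = p_E^2 / (p_D p_G^3).
Equating to 0.00566 bar^-2 and solving on 0 < X < 1: X = 0.250.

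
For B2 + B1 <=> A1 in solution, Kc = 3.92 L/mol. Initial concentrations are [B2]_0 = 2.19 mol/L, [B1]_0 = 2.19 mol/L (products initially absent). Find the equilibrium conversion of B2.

X = 0.712

Let X = conversion of B2; extent ξ = 2.19·X mol/L.
Concentrations: [B2] = 2.19 − 2.19X; [B1] = 2.19 − 2.19X; [A1] = 2.19X.
Kc = [A1] / ([B2] [B1]).
Equating to 3.92 L/mol: the physical root is X = 0.712.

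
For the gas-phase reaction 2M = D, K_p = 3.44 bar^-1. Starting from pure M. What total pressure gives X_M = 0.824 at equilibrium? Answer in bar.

P = 2.27 bar

Take 1 mol M as basis and let X be its fractional conversion, so ξ = 0.5X.
At extent ξ: n_M = 1 − X; n_D = 0.5X.
n_T = Σnᵢ = 1 − 0.5X.
K_p = p_D / (p_M^2) with p_i = (n_i/n_T)·P.
At X = 0.824: the mole-fraction product g(X) = Π y_i^ν_i = 7.821. Since K_p = g(X)·P^{-1}, P = (g/K_p)^(1/1) = (7.821/3.44)^(1/1) = 2.27 bar.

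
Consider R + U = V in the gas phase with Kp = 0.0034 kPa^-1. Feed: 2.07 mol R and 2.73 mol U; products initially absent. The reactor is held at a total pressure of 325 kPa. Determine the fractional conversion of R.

X = 0.352

Let X = conversion of R (basis 2.07 mol R); extent of reaction ξ = 2.07X.
Species balance: n_R = 2.07 − 2.07X; n_U = 2.73 − 2.07X; n_V = 2.07X.
Summing: n_T = 4.8 − 2.07X.
With p_i = (n_i/n_T)P, Kp = p_V / (p_R p_U).
Equating to 0.0034 kPa^-1 and solving on 0 < X < 1: X = 0.352.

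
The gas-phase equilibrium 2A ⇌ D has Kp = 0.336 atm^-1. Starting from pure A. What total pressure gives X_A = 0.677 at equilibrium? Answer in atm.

P = 6.39 atm

Basis: 1 mol A initially; let X = conversion of A. Extent ξ = 0.5X.
Moles: n_A = 1 − X; n_D = 0.5X.
Summing: n_T = 1 − 0.5X.
Kp = p_D / (p_A^2) with p_i = (n_i/n_T)·P.
At X = 0.677: the mole-fraction product g(X) = Π y_i^ν_i = 2.146. Since Kp = g(X)·P^{-1}, P = (g/Kp)^(1/1) = (2.146/0.336)^(1/1) = 6.39 atm.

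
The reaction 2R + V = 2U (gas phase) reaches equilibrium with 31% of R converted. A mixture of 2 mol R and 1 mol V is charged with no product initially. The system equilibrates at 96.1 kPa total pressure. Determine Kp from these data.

Kp = 0.00819 kPa^-1

Basis: 2 mol R initially; let X = conversion of R. Extent ξ = X.
Mole table: n_R = 2 − 2X; n_V = 1 − X; n_U = 2X.
Summing: n_T = 3 − X.
At X = 0.31: n_R = 1.38, n_V = 0.69, n_U = 0.62, n_T = 2.69.
p_i = (n_i/n_T)·P. Kp = p_U^2 / (p_R^2 p_V) = 0.00819 kPa^-1.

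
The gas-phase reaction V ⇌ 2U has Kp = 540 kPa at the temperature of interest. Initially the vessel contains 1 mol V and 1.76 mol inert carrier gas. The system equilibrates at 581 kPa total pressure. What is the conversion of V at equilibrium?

X = 0.574

Basis: 1 mol V initially; let X = conversion of V. Extent ξ = X.
Species balance: n_V = 1 − X; n_U = 2X; n_I = 1.76 (inert).
Summing: n_T = 2.76 + X.
Mole fractions y_i = n_i/n_T; Kp = p_U^2 / (p_V) with p_i = y_i·P.
This yields a degree-2 equation in X; solving on (0,1), X = 0.574.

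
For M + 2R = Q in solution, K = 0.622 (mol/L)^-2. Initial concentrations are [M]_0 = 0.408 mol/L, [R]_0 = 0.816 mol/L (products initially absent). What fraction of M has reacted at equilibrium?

X = 0.207

Let X = conversion of M; extent ξ = 0.408·X mol/L.
Concentrations: [M] = 0.408 − 0.408X; [R] = 0.816 − 0.816X; [Q] = 0.408X.
K = [Q] / ([M] [R]^2).
Solving K = 0.622 for X ∈ (0,1): X = 0.207.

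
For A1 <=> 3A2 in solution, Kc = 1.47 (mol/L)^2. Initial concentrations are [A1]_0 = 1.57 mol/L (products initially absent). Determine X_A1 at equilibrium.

X = 0.254

Let X = conversion of A1; extent ξ = 1.57·X mol/L.
Concentrations: [A1] = 1.57 − 1.57X; [A2] = 4.71X.
Kc = [A2]^3 / ([A1]).
Equating to 1.47 (mol/L)^2: the physical root is X = 0.254.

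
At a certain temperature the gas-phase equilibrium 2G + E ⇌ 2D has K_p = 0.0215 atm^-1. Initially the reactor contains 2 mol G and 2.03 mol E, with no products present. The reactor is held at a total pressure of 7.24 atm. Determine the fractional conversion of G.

Take 2 mol G as basis and let X be its fractional conversion, so ξ = X.
Mole table: n_G = 2 − 2X; n_E = 2.03 − X; n_D = 2X.
Summing: n_T = 4.03 − X.
With p_i = (n_i/n_T)P, K_p = p_D^2 / (p_G^2 p_E).
Setting this equal to 0.0215 atm^-1 and taking the physical root (0 < X < 1) gives X = 0.214.

X = 0.214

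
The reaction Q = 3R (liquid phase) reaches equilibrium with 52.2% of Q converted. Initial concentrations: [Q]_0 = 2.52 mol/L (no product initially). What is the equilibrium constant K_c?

K_c = 51 (mol/L)^2

Let X = conversion of Q.
Concentrations: [Q] = 2.52 − 2.52X; [R] = 7.56X.
At X = 0.522: [Q] = 1.2, [R] = 3.95.
K_c = [R]^3 / ([Q]) = 51 (mol/L)^2.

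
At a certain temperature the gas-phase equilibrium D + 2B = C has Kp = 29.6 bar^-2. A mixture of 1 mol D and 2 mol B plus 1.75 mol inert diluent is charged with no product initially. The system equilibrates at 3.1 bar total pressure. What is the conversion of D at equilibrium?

Take 1 mol D as basis and let X be its fractional conversion, so ξ = X.
At extent ξ: n_D = 1 − X; n_B = 2 − 2X; n_C = X; n_I = 1.75 (inert).
Summing: n_T = 4.75 − 2X.
Mole fractions y_i = n_i/n_T; Kp = p_C / (p_D p_B^2) with p_i = y_i·P.
Setting this equal to 29.6 bar^-2 and taking the physical root (0 < X < 1) gives X = 0.809.

X = 0.809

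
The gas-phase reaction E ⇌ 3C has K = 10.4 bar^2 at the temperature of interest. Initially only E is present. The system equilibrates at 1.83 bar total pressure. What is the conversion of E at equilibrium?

Basis: 1 mol E initially; let X = conversion of E. Extent ξ = X.
Mole table: n_E = 1 − X; n_C = 3X.
Total moles n_T = 1 + 2X.
y_i = n_i/n_T, p_i = y_i·P. K = p_C^3 / (p_E).
This yields a degree-3 equation in X; solving on (0,1), X = 0.605.

X = 0.605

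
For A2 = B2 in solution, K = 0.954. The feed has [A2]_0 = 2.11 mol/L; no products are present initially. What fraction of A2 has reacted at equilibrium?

X = 0.488

Let X = conversion of A2; extent ξ = 2.11·X mol/L.
Concentrations: [A2] = 2.11 − 2.11X; [B2] = 2.11X.
K = [B2] / ([A2]).
Solving K = 0.954 for X ∈ (0,1): X = 0.488.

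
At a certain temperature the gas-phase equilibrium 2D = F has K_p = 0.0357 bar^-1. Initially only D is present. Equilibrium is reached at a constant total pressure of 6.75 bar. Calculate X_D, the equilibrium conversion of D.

X = 0.286

Let X = conversion of D (basis 1 mol D); extent of reaction ξ = 0.5X.
Species balance: n_D = 1 − X; n_F = 0.5X.
Total moles n_T = 1 − 0.5X.
With p_i = (n_i/n_T)P, K_p = p_F / (p_D^2).
Equating to 0.0357 bar^-1 and solving on 0 < X < 1: X = 0.286.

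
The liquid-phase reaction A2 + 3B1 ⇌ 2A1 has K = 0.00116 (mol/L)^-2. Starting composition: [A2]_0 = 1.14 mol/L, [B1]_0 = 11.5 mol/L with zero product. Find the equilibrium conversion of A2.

X = 0.399

Let X = conversion of A2; extent ξ = 1.14·X mol/L.
Concentrations: [A2] = 1.14 − 1.14X; [B1] = 11.5 − 3.42X; [A1] = 2.28X.
K = [A1]^2 / ([A2] [B1]^3).
Setting equal to 0.00116 and solving for X on (0,1) gives X = 0.399.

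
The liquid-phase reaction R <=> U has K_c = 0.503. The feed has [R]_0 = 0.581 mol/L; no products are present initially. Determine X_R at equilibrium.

Let X = conversion of R; extent ξ = 0.581·X mol/L.
Concentrations: [R] = 0.581 − 0.581X; [U] = 0.581X.
K_c = [U] / ([R]).
Setting equal to 0.503 and solving for X on (0,1) gives X = 0.335.

X = 0.335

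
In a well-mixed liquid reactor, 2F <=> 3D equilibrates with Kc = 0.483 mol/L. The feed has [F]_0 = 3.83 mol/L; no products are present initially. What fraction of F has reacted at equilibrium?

X = 0.271

Let X = conversion of F; extent ξ = 3.83X/2 mol/L.
Concentrations: [F] = 3.83 − 3.83X; [D] = 5.75X.
Kc = [D]^3 / ([F]^2).
Setting equal to 0.483 and solving for X on (0,1) gives X = 0.271.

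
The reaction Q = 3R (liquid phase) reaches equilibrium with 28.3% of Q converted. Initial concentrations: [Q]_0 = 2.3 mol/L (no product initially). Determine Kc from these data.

Let X = conversion of Q.
Concentrations: [Q] = 2.3 − 2.3X; [R] = 6.9X.
At X = 0.283: [Q] = 1.65, [R] = 1.95.
Kc = [R]^3 / ([Q]) = 4.52 (mol/L)^2.

Kc = 4.52 (mol/L)^2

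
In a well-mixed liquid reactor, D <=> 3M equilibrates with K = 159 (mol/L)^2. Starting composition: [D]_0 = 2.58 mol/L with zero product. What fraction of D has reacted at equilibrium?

X = 0.666

Let X = conversion of D; extent ξ = 2.58·X mol/L.
Concentrations: [D] = 2.58 − 2.58X; [M] = 7.74X.
K = [M]^3 / ([D]).
This equals 159 at X = 0.666 (the root in 0 < X < 1).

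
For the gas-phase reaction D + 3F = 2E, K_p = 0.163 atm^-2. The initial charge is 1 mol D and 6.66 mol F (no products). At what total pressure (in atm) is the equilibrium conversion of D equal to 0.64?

P = 3.27 atm

Take 1 mol D as basis and let X be its fractional conversion, so ξ = X.
Moles: n_D = 1 − X; n_F = 6.66 − 3X; n_E = 2X.
Total moles n_T = 7.66 − 2X.
K_p = p_E^2 / (p_D p_F^3) with p_i = (n_i/n_T)·P.
At X = 0.64: the mole-fraction product g(X) = Π y_i^ν_i = 1.739. Since K_p = g(X)·P^{-2}, P = (g/K_p)^(1/2) = (1.739/0.163)^(1/2) = 3.27 atm.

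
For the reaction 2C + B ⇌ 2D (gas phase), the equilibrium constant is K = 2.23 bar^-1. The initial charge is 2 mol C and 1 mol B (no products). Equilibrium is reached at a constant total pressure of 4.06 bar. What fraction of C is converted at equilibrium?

Let X = conversion of C (basis 2 mol C); extent of reaction ξ = X.
Mole table: n_C = 2 − 2X; n_B = 1 − X; n_D = 2X.
Total moles n_T = 3 − X.
y_i = n_i/n_T, p_i = y_i·P. K = p_D^2 / (p_C^2 p_B).
This yields a degree-3 equation in X; solving on (0,1), X = 0.561.

X = 0.561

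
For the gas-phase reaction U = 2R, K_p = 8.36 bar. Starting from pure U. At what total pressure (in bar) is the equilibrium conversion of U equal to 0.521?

Let X = conversion of U (basis 1 mol U); extent of reaction ξ = X.
Moles: n_U = 1 − X; n_R = 2X.
n_T = Σnᵢ = 1 + X.
K_p = p_R^2 / (p_U) with p_i = (n_i/n_T)·P.
At X = 0.521: the mole-fraction product g(X) = Π y_i^ν_i = 1.49. Since K_p = g(X)·P^{1}, P = (K_p/g)^(1/1) = (8.36/1.49)^(1/1) = 5.61 bar.

P = 5.61 bar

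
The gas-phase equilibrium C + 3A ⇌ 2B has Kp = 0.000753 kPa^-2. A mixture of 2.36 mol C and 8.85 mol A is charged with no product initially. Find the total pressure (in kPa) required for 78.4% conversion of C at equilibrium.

P = 237 kPa

Basis: 2.36 mol C initially; let X = conversion of C. Extent ξ = 2.36X.
Species balance: n_C = 2.36 − 2.36X; n_A = 8.85 − 7.08X; n_B = 4.72X.
Summing: n_T = 11.2 − 4.72X.
Kp = p_B^2 / (p_C p_A^3) with p_i = (n_i/n_T)·P.
At X = 0.784: the mole-fraction product g(X) = Π y_i^ν_i = 42.18. Since Kp = g(X)·P^{-2}, P = (g/Kp)^(1/2) = (42.18/0.000753)^(1/2) = 237 kPa.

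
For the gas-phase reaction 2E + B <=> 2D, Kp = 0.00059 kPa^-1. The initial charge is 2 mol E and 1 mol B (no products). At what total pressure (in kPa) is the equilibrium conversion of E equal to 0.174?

Let X = conversion of E (basis 2 mol E); extent of reaction ξ = X.
Species balance: n_E = 2 − 2X; n_B = 1 − X; n_D = 2X.
Summing: n_T = 3 − X.
Kp = p_D^2 / (p_E^2 p_B) with p_i = (n_i/n_T)·P.
At X = 0.174: the mole-fraction product g(X) = Π y_i^ν_i = 0.1518. Since Kp = g(X)·P^{-1}, P = (g/Kp)^(1/1) = (0.1518/0.00059)^(1/1) = 257 kPa.

P = 257 kPa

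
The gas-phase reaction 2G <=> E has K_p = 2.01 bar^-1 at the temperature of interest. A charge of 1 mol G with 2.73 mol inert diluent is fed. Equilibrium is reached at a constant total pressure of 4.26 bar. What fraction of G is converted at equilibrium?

X = 0.642

Let X = conversion of G (basis 1 mol G); extent of reaction ξ = 0.5X.
Species balance: n_G = 1 − X; n_E = 0.5X; n_I = 2.73 (inert).
n_T = Σnᵢ = 3.73 − 0.5X.
With p_i = (n_i/n_T)P, K_p = p_E / (p_G^2).
Equating to 2.01 bar^-1 and solving on 0 < X < 1: X = 0.642.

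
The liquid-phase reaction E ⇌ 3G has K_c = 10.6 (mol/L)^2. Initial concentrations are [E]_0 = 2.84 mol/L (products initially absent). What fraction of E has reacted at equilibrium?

X = 0.321

Let X = conversion of E; extent ξ = 2.84·X mol/L.
Concentrations: [E] = 2.84 − 2.84X; [G] = 8.52X.
K_c = [G]^3 / ([E]).
Solving K_c = 10.6 for X ∈ (0,1): X = 0.321.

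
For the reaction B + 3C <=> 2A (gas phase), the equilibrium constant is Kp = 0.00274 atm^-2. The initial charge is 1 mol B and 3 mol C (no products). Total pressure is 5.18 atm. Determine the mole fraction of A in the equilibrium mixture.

Take 1 mol B as basis and let X be its fractional conversion, so ξ = X.
Moles: n_B = 1 − X; n_C = 3 − 3X; n_A = 2X.
n_T = Σnᵢ = 4 − 2X.
y_i = n_i/n_T, p_i = y_i·P. Kp = p_A^2 / (p_B p_C^3).
Substituting and setting equal to 0.00274 atm^-2 gives a polynomial in X; the root in (0,1) is X = 0.140.
Then n_A = 0.28, n_T = 3.72, so y_A = 0.075.

y_A = 0.075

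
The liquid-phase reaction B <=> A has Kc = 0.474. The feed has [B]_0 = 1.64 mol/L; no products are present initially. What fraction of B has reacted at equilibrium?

X = 0.322

Let X = conversion of B; extent ξ = 1.64·X mol/L.
Concentrations: [B] = 1.64 − 1.64X; [A] = 1.64X.
Kc = [A] / ([B]).
Solving Kc = 0.474 for X ∈ (0,1): X = 0.322.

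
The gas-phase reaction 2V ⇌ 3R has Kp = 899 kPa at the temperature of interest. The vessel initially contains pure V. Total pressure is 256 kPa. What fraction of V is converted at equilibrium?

Let X = conversion of V (basis 1 mol V); extent of reaction ξ = 0.5X.
Mole table: n_V = 1 − X; n_R = 1.5X.
n_T = Σnᵢ = 1 + 0.5X.
y_i = n_i/n_T, p_i = y_i·P. Kp = p_R^3 / (p_V^2).
This yields a degree-3 equation in X; solving on (0,1), X = 0.600.

X = 0.600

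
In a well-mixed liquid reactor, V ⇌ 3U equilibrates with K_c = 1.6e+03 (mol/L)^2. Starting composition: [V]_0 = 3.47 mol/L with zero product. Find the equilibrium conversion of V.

Let X = conversion of V; extent ξ = 3.47·X mol/L.
Concentrations: [V] = 3.47 − 3.47X; [U] = 10.4X.
K_c = [U]^3 / ([V]).
Setting equal to 1.6e+03 and solving for X on (0,1) gives X = 0.867.

X = 0.867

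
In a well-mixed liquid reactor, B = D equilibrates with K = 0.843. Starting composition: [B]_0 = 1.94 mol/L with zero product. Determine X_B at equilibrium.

X = 0.457

Let X = conversion of B; extent ξ = 1.94·X mol/L.
Concentrations: [B] = 1.94 − 1.94X; [D] = 1.94X.
K = [D] / ([B]).
Solving K = 0.843 for X ∈ (0,1): X = 0.457.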